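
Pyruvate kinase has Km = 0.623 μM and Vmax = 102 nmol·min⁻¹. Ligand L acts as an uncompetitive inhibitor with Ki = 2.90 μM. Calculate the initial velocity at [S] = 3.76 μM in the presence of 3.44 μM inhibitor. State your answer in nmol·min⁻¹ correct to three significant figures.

α = 1 + [I]/Ki = 1 + 3.44/2.90 = 2.186.
For an uncompetitive inhibitor, both parameters are divided by α, giving Vmax/α and Km/α: Km,app = 0.285 μM, Vmax,app = 46.7 nmol·min⁻¹.
v = Vmax,app·[S]/(Km,app + [S]) = 46.7 × 3.76/(0.285 + 3.76) = 43.4 nmol·min⁻¹.

43.4 nmol·min⁻¹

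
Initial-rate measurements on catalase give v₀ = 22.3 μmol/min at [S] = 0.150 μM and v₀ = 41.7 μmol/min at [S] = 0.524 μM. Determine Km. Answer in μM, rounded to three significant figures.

In reciprocal form, 1/v = (Km/Vmax)·(1/[S]) + 1/Vmax. The two points give (1/[S], 1/v) = (6.667, 0.04484) and (1.908, 0.02398).
Slope = (0.04484 − 0.02398)/(6.667 − 1.908) = 0.004384; intercept = 0.04484 − 0.004384×6.667 = 0.01561.
Vmax = 1/intercept = 64.0 μmol/min; Km = slope × Vmax = 0.004384 × 64.0 = 0.281 μM.

0.281 μM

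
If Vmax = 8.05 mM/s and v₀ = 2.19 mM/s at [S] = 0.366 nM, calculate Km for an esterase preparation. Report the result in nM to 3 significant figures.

0.979 nM

From v = Vmax[S]/(Km+[S]), Km = [S](Vmax − v)/v.
Km = 0.366 × (8.05 − 2.19) / 2.19 = 2.145/2.19 = 0.979 nM.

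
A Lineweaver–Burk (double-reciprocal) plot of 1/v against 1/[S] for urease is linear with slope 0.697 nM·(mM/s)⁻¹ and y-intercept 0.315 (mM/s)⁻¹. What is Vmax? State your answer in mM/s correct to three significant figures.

The y-intercept of a Lineweaver–Burk plot equals 1/Vmax, so Vmax = 1/0.315 = 3.17 mM/s.

3.17 mM/s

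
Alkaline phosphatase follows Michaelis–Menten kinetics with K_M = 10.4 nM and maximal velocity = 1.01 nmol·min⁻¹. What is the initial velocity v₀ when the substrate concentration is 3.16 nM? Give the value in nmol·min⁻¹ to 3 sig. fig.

v = Vmax·[S]/(Km + [S]) = 1.01 × 3.16 / (10.4 + 3.16)
  = 3.192 / 13.56 = 0.235 nmol·min⁻¹.

0.235 nmol·min⁻¹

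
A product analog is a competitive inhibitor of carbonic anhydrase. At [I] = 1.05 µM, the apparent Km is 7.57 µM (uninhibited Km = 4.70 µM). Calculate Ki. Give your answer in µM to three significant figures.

1.72 µM

Competitive: Km,app = α·Km with α = 1 + [I]/Ki.
α = Km,app/Km = 7.57/4.70 = 1.611.
Ki = [I]/(α − 1) = 1.05/0.6106 = 1.72 µM.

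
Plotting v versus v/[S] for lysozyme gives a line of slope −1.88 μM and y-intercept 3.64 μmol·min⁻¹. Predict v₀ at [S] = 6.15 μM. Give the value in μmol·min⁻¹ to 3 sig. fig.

In the Eadie–Hofstee form v = Vmax − Km·(v/[S]), the slope is −Km and the intercept is Vmax, so Km = 1.88 μM and Vmax = 3.64 μmol·min⁻¹.
v = 3.64 × 6.15/(1.88 + 6.15) = 2.79 μmol·min⁻¹.

2.79 μmol·min⁻¹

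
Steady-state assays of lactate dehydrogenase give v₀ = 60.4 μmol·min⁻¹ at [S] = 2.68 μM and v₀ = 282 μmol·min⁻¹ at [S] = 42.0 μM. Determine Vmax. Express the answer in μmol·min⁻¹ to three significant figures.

In reciprocal form, 1/v = (Km/Vmax)·(1/[S]) + 1/Vmax. The two points give (1/[S], 1/v) = (0.3731, 0.01656) and (0.02381, 0.003546).
Slope = (0.01656 − 0.003546)/(0.3731 − 0.02381) = 0.03724; intercept = 0.01656 − 0.03724×0.3731 = 0.002659.
Vmax = 1/intercept = 376 μmol·min⁻¹; Km = slope × Vmax = 0.03724 × 376 = 14.0 μM.

376 μmol·min⁻¹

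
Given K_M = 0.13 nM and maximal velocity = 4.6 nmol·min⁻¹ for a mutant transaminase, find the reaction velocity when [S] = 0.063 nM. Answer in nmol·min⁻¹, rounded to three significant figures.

1.50 nmol·min⁻¹

[S]/(Km+[S]) = 0.063/0.1930 = 0.3264, the fractional saturation.
v = 0.3264 × Vmax = 0.3264 × 4.6 = 1.50 nmol·min⁻¹.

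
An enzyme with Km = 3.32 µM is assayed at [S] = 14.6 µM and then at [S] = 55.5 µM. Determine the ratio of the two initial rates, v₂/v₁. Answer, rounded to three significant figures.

The fractional saturations are [S]/(Km+[S]) = 14.6/17.92 = 0.8147 and 55.5/58.82 = 0.9436.
v₂/v₁ is just their ratio: 0.9436/0.8147 = 1.16.

1.16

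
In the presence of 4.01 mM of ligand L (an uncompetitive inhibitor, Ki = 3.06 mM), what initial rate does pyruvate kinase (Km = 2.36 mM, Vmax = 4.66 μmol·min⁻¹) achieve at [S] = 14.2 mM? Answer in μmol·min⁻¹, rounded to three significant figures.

1.88 μmol·min⁻¹

With α = 1 + [I]/Ki = 1 + 4.01/3.06 = 2.310, the uncompetitive rate law is v = (Vmax/α)·[S] / (Km/α + [S]).
v = (4.66/2.310)×14.2 / (2.36/2.310 + 14.2) = 28.64/15.22 = 1.88 μmol·min⁻¹.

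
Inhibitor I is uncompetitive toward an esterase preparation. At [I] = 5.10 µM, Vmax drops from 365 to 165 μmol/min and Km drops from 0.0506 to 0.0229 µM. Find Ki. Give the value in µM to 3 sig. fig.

4.21 µM

Uncompetitive: Vmax,app = Vmax/α (and Km,app = Km/α) with α = 1 + [I]/Ki.
α = Vmax/Vmax,app = 365/165 = 2.212.
Since α = 1 + [I]/Ki, [I]/Ki = 2.212 − 1 = 1.212 and Ki = 5.10/1.212 = 4.21 µM.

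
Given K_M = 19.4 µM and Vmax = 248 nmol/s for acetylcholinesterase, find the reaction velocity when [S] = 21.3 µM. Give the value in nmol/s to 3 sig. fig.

[S]/(Km+[S]) = 21.3/40.70 = 0.5233, the fractional saturation.
v = 0.5233 × Vmax = 0.5233 × 248 = 130 nmol/s.

130 nmol/s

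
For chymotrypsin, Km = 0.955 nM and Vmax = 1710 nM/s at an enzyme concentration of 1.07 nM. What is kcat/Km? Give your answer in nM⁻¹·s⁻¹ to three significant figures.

1670 nM⁻¹·s⁻¹

kcat = Vmax/[E]total = 1710/1.07 = 1600 s⁻¹.
kcat/Km = 1600/0.955 = 1670 nM⁻¹·s⁻¹.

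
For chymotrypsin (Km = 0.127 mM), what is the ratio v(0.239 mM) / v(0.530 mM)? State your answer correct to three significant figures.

0.809

The fractional saturations are [S]/(Km+[S]) = 0.530/0.6570 = 0.8067 and 0.239/0.3660 = 0.6530.
v₂/v₁ is just their ratio: 0.6530/0.8067 = 0.809.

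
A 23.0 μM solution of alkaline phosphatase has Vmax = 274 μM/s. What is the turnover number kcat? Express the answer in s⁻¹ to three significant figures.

kcat = Vmax/[E]total = 274 μM/s / 23.0 μM = 11.9 s⁻¹.

11.9 s⁻¹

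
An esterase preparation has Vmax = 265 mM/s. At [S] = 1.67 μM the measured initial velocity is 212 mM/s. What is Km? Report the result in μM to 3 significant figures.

0.418 μM

From v = Vmax[S]/(Km+[S]), Km = [S](Vmax − v)/v.
Km = 1.67 × (265 − 212) / 212 = 88.51/212 = 0.418 μM.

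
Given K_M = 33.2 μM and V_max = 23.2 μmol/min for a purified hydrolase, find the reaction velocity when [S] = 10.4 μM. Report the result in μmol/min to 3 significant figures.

v = Vmax·[S]/(Km + [S]) = 23.2 × 10.4 / (33.2 + 10.4)
  = 241.3 / 43.60 = 5.53 μmol/min.

5.53 μmol/min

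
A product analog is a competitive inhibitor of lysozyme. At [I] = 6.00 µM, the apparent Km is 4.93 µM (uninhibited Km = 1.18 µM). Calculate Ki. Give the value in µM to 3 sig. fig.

Competitive: Km,app = α·Km with α = 1 + [I]/Ki.
α = Km,app/Km = 4.93/1.18 = 4.178.
Since α = 1 + [I]/Ki, [I]/Ki = 4.178 − 1 = 3.178 and Ki = 6.00/3.178 = 1.89 µM.

1.89 µM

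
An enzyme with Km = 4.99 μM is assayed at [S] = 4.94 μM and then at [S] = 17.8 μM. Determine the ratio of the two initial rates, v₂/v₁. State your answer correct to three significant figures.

The fractional saturations are [S]/(Km+[S]) = 4.94/9.930 = 0.4975 and 17.8/22.79 = 0.7810.
v₂/v₁ is just their ratio: 0.7810/0.4975 = 1.57.

1.57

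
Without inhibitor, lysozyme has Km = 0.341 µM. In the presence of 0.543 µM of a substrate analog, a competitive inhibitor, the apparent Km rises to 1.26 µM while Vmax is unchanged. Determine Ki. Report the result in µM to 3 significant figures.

0.201 µM

Competitive: Km,app = α·Km with α = 1 + [I]/Ki.
α = Km,app/Km = 1.26/0.341 = 3.695.
Since α = 1 + [I]/Ki, [I]/Ki = 3.695 − 1 = 2.695 and Ki = 0.543/2.695 = 0.201 µM.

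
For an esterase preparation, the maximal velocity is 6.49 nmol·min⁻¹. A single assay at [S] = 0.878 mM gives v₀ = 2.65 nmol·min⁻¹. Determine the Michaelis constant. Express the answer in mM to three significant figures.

1.27 mM

v/Vmax = 2.65/6.49 = 0.4083 = [S]/(Km+[S]).
So Km + [S] = [S]/0.4083 = 2.150 mM, giving Km = 2.150 − 0.878 = 1.27 mM.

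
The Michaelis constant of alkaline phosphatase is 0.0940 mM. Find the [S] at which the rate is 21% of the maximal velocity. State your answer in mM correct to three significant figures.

v/Vmax = [S]/(Km+[S]) = 0.21, so [S] = Km·0.21/(1 − 0.21) = 0.0940 × 0.2658.
[S] = 0.0250 mM.

0.0250 mM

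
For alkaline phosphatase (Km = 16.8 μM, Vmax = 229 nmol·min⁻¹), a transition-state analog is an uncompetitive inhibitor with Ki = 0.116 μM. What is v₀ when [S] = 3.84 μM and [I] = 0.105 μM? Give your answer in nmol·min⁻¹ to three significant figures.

36.5 nmol·min⁻¹

With α = 1 + [I]/Ki = 1 + 0.105/0.116 = 1.905, the uncompetitive rate law is v = (Vmax/α)·[S] / (Km/α + [S]).
v = (229/1.905)×3.84 / (16.8/1.905 + 3.84) = 461.6/12.66 = 36.5 nmol·min⁻¹.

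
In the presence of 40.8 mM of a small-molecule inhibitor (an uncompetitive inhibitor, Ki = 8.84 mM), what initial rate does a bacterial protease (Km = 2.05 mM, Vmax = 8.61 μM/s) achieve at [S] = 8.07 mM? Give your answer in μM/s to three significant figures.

1.47 μM/s

With α = 1 + [I]/Ki = 1 + 40.8/8.84 = 5.615, the uncompetitive rate law is v = (Vmax/α)·[S] / (Km/α + [S]).
v = (8.61/5.615)×8.07 / (2.05/5.615 + 8.07) = 12.37/8.435 = 1.47 μM/s.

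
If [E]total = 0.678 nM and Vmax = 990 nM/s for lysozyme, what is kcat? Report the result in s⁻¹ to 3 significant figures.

1460 s⁻¹

kcat = Vmax/[E]total = 990 nM/s / 0.678 nM = 1460 s⁻¹.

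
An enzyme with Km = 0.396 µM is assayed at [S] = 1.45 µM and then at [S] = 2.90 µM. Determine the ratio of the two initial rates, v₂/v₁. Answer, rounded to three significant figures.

Since Vmax cancels, v₂/v₁ = [S]₂(Km+[S]₁) / [S]₁(Km+[S]₂).
= 2.90×(0.396+1.45) / (1.45×(0.396+2.90)) = 5.353/4.779 = 1.12.

1.12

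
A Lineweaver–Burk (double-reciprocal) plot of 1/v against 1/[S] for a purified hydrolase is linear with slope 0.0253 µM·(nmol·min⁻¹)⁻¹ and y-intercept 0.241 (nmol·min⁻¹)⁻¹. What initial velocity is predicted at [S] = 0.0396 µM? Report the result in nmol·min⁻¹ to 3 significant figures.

1.14 nmol·min⁻¹

The y-intercept is 1/Vmax, so Vmax = 1/0.241 = 4.15 nmol·min⁻¹.
The slope is Km/Vmax, so Km = 0.0253 × 4.15 = 0.105 µM.
Then v = 4.15 × 0.0396/(0.105 + 0.0396) = 1.14 nmol·min⁻¹.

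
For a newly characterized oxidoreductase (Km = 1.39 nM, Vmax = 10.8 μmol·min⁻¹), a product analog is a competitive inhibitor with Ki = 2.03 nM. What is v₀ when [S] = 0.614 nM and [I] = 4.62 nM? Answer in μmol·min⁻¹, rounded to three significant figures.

With α = 1 + [I]/Ki = 1 + 4.62/2.03 = 3.276, the competitive rate law is v = Vmax[S] / (αKm + [S]).
v = 10.8×0.614 / (3.276×1.39 + 0.614) = 6.631/5.167 = 1.28 μmol·min⁻¹.

1.28 μmol·min⁻¹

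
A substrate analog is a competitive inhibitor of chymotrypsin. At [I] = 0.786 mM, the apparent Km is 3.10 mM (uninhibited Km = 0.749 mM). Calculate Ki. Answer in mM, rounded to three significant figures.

0.250 mM

Competitive: Km,app = α·Km with α = 1 + [I]/Ki.
α = Km,app/Km = 3.10/0.749 = 4.139.
Since α = 1 + [I]/Ki, [I]/Ki = 4.139 − 1 = 3.139 and Ki = 0.786/3.139 = 0.250 mM.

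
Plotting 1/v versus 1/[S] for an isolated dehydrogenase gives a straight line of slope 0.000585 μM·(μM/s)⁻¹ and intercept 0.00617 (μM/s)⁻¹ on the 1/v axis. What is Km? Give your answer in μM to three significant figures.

0.0948 μM

y-intercept = 1/Vmax ⇒ Vmax = 162 μM/s; slope = Km/Vmax ⇒ Km = slope × Vmax.
Km = 0.000585 × 162 = 0.0948 μM.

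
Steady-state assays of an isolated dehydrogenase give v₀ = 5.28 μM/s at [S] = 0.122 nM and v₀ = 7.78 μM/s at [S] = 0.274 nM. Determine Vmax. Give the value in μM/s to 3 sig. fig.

12.5 μM/s

In reciprocal form, 1/v = (Km/Vmax)·(1/[S]) + 1/Vmax. The two points give (1/[S], 1/v) = (8.197, 0.1894) and (3.650, 0.1285).
Slope = (0.1894 − 0.1285)/(8.197 − 3.650) = 0.01338; intercept = 0.1894 − 0.01338×8.197 = 0.07969.
Vmax = 1/intercept = 12.5 μM/s; Km = slope × Vmax = 0.01338 × 12.5 = 0.168 nM.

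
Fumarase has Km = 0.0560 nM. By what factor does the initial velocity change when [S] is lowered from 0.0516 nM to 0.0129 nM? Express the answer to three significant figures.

0.390

The fractional saturations are [S]/(Km+[S]) = 0.0516/0.1076 = 0.4796 and 0.0129/0.06890 = 0.1872.
v₂/v₁ is just their ratio: 0.1872/0.4796 = 0.390.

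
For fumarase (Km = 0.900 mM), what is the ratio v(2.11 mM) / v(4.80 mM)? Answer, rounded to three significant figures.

The fractional saturations are [S]/(Km+[S]) = 4.80/5.700 = 0.8421 and 2.11/3.010 = 0.7010.
v₂/v₁ is just their ratio: 0.7010/0.8421 = 0.832.

0.832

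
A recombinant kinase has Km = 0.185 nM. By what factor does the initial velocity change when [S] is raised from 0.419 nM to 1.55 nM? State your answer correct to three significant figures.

1.29

The fractional saturations are [S]/(Km+[S]) = 0.419/0.6040 = 0.6937 and 1.55/1.735 = 0.8934.
v₂/v₁ is just their ratio: 0.8934/0.6937 = 1.29.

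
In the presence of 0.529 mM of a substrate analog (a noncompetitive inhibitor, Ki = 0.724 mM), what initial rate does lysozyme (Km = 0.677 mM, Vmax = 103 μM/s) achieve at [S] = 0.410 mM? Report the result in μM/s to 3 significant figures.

α = 1 + [I]/Ki = 1 + 0.529/0.724 = 1.731.
For a noncompetitive inhibitor, Vmax is reduced to Vmax/α while Km is unchanged: Km,app = 0.677 mM, Vmax,app = 59.5 μM/s.
v = Vmax,app·[S]/(Km,app + [S]) = 59.5 × 0.410/(0.677 + 0.410) = 22.4 μM/s.

22.4 μM/s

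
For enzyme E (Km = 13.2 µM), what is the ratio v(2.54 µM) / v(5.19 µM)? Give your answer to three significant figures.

Since Vmax cancels, v₂/v₁ = [S]₂(Km+[S]₁) / [S]₁(Km+[S]₂).
= 2.54×(13.2+5.19) / (5.19×(13.2+2.54)) = 46.71/81.69 = 0.572.

0.572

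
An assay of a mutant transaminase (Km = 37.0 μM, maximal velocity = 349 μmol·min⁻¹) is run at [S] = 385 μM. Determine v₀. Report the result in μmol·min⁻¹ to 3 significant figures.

318 μmol·min⁻¹

v = Vmax·[S]/(Km + [S]) = 349 × 385 / (37.0 + 385)
  = 134400 / 422.0 = 318 μmol·min⁻¹.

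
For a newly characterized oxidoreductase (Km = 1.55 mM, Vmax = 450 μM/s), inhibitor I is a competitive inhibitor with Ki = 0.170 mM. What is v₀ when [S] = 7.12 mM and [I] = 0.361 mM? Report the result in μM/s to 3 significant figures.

With α = 1 + [I]/Ki = 1 + 0.361/0.170 = 3.124, the competitive rate law is v = Vmax[S] / (αKm + [S]).
v = 450×7.12 / (3.124×1.55 + 7.12) = 3204/11.96 = 268 μM/s.

268 μM/s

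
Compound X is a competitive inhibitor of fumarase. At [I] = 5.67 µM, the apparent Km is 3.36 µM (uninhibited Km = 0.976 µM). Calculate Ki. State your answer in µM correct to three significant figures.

Competitive: Km,app = α·Km with α = 1 + [I]/Ki.
α = Km,app/Km = 3.36/0.976 = 3.443.
Ki = [I]/(α − 1) = 5.67/2.443 = 2.32 µM.

2.32 µM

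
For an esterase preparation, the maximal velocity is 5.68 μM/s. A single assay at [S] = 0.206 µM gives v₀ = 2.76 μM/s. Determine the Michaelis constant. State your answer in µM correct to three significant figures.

0.218 µM

From v = Vmax[S]/(Km+[S]), Km = [S](Vmax − v)/v.
Km = 0.206 × (5.68 − 2.76) / 2.76 = 0.6015/2.76 = 0.218 µM.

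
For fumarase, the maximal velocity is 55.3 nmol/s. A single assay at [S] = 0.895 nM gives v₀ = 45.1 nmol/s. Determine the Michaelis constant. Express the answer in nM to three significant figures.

0.202 nM

From v = Vmax[S]/(Km+[S]), Km = [S](Vmax − v)/v.
Km = 0.895 × (55.3 − 45.1) / 45.1 = 9.129/45.1 = 0.202 nM.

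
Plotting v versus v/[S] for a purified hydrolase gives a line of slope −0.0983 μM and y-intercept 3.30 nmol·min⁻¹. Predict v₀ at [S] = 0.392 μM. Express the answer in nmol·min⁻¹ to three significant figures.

In the Eadie–Hofstee form v = Vmax − Km·(v/[S]), the slope is −Km and the intercept is Vmax, so Km = 0.0983 μM and Vmax = 3.30 nmol·min⁻¹.
v = 3.30 × 0.392/(0.0983 + 0.392) = 2.64 nmol·min⁻¹.

2.64 nmol·min⁻¹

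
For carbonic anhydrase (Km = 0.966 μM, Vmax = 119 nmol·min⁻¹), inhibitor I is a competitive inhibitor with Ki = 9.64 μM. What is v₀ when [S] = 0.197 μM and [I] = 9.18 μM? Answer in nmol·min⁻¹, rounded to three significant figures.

With α = 1 + [I]/Ki = 1 + 9.18/9.64 = 1.952, the competitive rate law is v = Vmax[S] / (αKm + [S]).
v = 119×0.197 / (1.952×0.966 + 0.197) = 23.44/2.083 = 11.3 nmol·min⁻¹.

11.3 nmol·min⁻¹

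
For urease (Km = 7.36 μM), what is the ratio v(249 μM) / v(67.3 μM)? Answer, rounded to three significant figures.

1.08

The fractional saturations are [S]/(Km+[S]) = 67.3/74.66 = 0.9014 and 249/256.4 = 0.9713.
v₂/v₁ is just their ratio: 0.9713/0.9014 = 1.08.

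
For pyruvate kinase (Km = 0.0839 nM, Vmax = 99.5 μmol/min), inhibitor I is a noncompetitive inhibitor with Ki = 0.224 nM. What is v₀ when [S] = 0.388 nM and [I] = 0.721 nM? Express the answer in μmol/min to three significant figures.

19.4 μmol/min

α = 1 + [I]/Ki = 1 + 0.721/0.224 = 4.219.
For a noncompetitive inhibitor, Vmax is reduced to Vmax/α while Km is unchanged: Km,app = 0.0839 nM, Vmax,app = 23.6 μmol/min.
v = Vmax,app·[S]/(Km,app + [S]) = 23.6 × 0.388/(0.0839 + 0.388) = 19.4 μmol/min.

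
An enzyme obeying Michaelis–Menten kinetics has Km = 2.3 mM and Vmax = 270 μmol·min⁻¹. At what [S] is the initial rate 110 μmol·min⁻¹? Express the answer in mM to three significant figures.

1.58 mM

The required fractional saturation is v/Vmax = 110/270 = 0.4074.
Then [S]/(Km+[S]) = 0.4074 ⇒ [S] = 2.3 × 0.4074/(1 − 0.4074) = 1.58 mM.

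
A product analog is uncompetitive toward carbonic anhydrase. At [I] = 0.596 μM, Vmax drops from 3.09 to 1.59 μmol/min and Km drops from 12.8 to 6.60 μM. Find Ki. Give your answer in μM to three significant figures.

Uncompetitive: Vmax,app = Vmax/α (and Km,app = Km/α) with α = 1 + [I]/Ki.
α = Vmax/Vmax,app = 3.09/1.59 = 1.943.
Since α = 1 + [I]/Ki, [I]/Ki = 1.943 − 1 = 0.9434 and Ki = 0.596/0.9434 = 0.632 μM.

0.632 μM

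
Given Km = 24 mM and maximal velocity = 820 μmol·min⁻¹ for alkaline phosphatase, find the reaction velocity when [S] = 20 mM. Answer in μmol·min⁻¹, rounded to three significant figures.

373 μmol·min⁻¹

[S]/(Km+[S]) = 20/44.00 = 0.4545, the fractional saturation.
v = 0.4545 × Vmax = 0.4545 × 820 = 373 μmol·min⁻¹.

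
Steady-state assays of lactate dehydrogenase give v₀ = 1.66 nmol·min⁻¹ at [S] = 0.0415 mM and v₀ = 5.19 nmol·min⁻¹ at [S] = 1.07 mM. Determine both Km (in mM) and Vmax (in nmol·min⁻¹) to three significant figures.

In reciprocal form, 1/v = (Km/Vmax)·(1/[S]) + 1/Vmax. The two points give (1/[S], 1/v) = (24.10, 0.6024) and (0.9346, 0.1927).
Slope = (0.6024 − 0.1927)/(24.10 − 0.9346) = 0.01769; intercept = 0.6024 − 0.01769×24.10 = 0.1761.
Vmax = 1/intercept = 5.68 nmol·min⁻¹; Km = slope × Vmax = 0.01769 × 5.68 = 0.100 mM.

Km = 0.100 mM; Vmax = 5.68 nmol·min⁻¹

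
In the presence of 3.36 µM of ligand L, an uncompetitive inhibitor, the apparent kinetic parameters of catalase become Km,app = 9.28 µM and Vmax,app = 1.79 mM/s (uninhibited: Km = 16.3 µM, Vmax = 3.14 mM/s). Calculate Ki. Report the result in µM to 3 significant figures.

Uncompetitive: Vmax,app = Vmax/α (and Km,app = Km/α) with α = 1 + [I]/Ki.
α = Vmax/Vmax,app = 3.14/1.79 = 1.754.
Ki = [I]/(α − 1) = 3.36/0.7542 = 4.46 µM.

4.46 µM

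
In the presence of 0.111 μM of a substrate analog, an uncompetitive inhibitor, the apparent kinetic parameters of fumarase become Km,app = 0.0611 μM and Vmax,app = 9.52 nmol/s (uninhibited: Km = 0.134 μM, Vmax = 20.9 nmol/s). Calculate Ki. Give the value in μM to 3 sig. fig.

0.0929 μM

Uncompetitive: Vmax,app = Vmax/α (and Km,app = Km/α) with α = 1 + [I]/Ki.
α = Vmax/Vmax,app = 20.9/9.52 = 2.195.
Ki = [I]/(α − 1) = 0.111/1.195 = 0.0929 μM.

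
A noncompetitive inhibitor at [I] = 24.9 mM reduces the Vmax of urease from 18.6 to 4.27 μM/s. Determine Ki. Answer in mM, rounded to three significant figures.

7.42 mM

Noncompetitive: Vmax,app = Vmax/α with α = 1 + [I]/Ki.
α = Vmax/Vmax,app = 18.6/4.27 = 4.356.
Since α = 1 + [I]/Ki, [I]/Ki = 4.356 − 1 = 3.356 and Ki = 24.9/3.356 = 7.42 mM.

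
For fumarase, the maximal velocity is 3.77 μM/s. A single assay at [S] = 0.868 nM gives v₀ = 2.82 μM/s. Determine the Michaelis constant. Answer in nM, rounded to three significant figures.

v/Vmax = 2.82/3.77 = 0.7480 = [S]/(Km+[S]).
So Km + [S] = [S]/0.7480 = 1.160 nM, giving Km = 1.160 − 0.868 = 0.292 nM.

0.292 nM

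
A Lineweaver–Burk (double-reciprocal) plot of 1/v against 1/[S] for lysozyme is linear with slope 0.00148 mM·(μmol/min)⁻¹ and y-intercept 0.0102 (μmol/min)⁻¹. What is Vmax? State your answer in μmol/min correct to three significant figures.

98.0 μmol/min

The y-intercept of a Lineweaver–Burk plot equals 1/Vmax, so Vmax = 1/0.0102 = 98.0 μmol/min.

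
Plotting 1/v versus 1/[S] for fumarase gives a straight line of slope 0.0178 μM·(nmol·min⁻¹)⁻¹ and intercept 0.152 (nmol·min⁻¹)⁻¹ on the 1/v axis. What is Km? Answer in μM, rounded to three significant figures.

0.117 μM

y-intercept = 1/Vmax ⇒ Vmax = 6.58 nmol·min⁻¹; slope = Km/Vmax ⇒ Km = slope × Vmax.
Km = 0.0178 × 6.58 = 0.117 μM.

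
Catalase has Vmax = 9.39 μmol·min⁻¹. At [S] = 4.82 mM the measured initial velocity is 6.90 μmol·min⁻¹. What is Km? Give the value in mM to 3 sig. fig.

From v = Vmax[S]/(Km+[S]), Km = [S](Vmax − v)/v.
Km = 4.82 × (9.39 − 6.90) / 6.90 = 12.00/6.90 = 1.74 mM.

1.74 mM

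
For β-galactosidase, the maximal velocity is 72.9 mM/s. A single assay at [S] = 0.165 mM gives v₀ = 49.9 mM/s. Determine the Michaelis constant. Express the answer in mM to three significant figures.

0.0761 mM

From v = Vmax[S]/(Km+[S]), Km = [S](Vmax − v)/v.
Km = 0.165 × (72.9 − 49.9) / 49.9 = 3.795/49.9 = 0.0761 mM.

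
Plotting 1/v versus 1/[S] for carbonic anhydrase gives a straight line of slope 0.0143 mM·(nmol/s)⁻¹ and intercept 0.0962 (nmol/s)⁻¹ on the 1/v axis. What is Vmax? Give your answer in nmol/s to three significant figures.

10.4 nmol/s

The y-intercept of a Lineweaver–Burk plot equals 1/Vmax, so Vmax = 1/0.0962 = 10.4 nmol/s.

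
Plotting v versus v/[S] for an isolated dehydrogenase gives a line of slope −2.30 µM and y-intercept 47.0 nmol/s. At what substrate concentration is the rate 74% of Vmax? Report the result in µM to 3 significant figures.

The Eadie–Hofstee slope gives Km = 2.30 µM (slope = −Km).
v/Vmax = [S]/(Km+[S]) = 0.74 ⇒ [S] = Km·0.74/(1−0.74) = 2.30 × 2.846 = 6.55 µM.

6.55 µM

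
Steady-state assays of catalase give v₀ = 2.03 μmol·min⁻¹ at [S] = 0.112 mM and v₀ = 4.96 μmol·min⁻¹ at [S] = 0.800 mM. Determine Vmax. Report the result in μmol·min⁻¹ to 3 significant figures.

6.48 μmol·min⁻¹

In reciprocal form, 1/v = (Km/Vmax)·(1/[S]) + 1/Vmax. The two points give (1/[S], 1/v) = (8.929, 0.4926) and (1.250, 0.2016).
Slope = (0.4926 − 0.2016)/(8.929 − 1.250) = 0.03790; intercept = 0.4926 − 0.03790×8.929 = 0.1542.
Vmax = 1/intercept = 6.48 μmol·min⁻¹; Km = slope × Vmax = 0.03790 × 6.48 = 0.246 mM.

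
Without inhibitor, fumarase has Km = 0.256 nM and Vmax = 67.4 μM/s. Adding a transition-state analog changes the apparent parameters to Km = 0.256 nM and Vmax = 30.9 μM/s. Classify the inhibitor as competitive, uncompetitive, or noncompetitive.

noncompetitive

Vmax decreases (67.4 → 30.9 μM/s) while Km is unchanged — pure noncompetitive inhibition.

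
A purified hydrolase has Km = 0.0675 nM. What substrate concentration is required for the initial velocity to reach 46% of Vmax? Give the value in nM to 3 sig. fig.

0.0575 nM

v/Vmax = [S]/(Km+[S]) = 0.46, so [S] = Km·0.46/(1 − 0.46) = 0.0675 × 0.8519.
[S] = 0.0575 nM.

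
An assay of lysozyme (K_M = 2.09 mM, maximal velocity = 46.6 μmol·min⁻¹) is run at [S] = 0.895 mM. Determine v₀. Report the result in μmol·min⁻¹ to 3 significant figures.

[S]/(Km+[S]) = 0.895/2.985 = 0.2998, the fractional saturation.
v = 0.2998 × Vmax = 0.2998 × 46.6 = 14.0 μmol·min⁻¹.

14.0 μmol·min⁻¹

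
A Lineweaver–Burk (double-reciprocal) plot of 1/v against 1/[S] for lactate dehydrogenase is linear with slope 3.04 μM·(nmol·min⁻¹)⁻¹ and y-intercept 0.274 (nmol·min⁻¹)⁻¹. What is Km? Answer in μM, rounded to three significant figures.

11.1 μM

y-intercept = 1/Vmax ⇒ Vmax = 3.65 nmol·min⁻¹; slope = Km/Vmax ⇒ Km = slope × Vmax.
Km = 3.04 × 3.65 = 11.1 μM.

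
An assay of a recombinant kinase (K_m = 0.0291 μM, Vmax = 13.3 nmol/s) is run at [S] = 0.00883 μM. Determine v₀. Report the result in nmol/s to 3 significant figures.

3.10 nmol/s

v = Vmax·[S]/(Km + [S]) = 13.3 × 0.00883 / (0.0291 + 0.00883)
  = 0.1174 / 0.03793 = 3.10 nmol/s.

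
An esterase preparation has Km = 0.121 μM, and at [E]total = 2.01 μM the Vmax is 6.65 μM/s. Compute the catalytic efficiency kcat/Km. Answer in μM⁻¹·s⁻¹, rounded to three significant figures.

27.3 μM⁻¹·s⁻¹

kcat = Vmax/[E]total = 6.65/2.01 = 3.31 s⁻¹.
kcat/Km = 3.31/0.121 = 27.3 μM⁻¹·s⁻¹.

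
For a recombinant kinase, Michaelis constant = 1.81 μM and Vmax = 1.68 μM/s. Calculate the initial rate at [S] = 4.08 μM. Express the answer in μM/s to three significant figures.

[S]/(Km+[S]) = 4.08/5.890 = 0.6927, the fractional saturation.
v = 0.6927 × Vmax = 0.6927 × 1.68 = 1.16 μM/s.

1.16 μM/s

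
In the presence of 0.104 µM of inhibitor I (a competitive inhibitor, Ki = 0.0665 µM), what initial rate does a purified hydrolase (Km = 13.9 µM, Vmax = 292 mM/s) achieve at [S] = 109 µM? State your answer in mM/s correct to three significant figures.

220 mM/s

With α = 1 + [I]/Ki = 1 + 0.104/0.0665 = 2.564, the competitive rate law is v = Vmax[S] / (αKm + [S]).
v = 292×109 / (2.564×13.9 + 109) = 31830/144.6 = 220 mM/s.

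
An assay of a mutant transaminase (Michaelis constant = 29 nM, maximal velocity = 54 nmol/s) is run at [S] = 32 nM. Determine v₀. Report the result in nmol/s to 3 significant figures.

28.3 nmol/s

[S]/(Km+[S]) = 32/61.00 = 0.5246, the fractional saturation.
v = 0.5246 × Vmax = 0.5246 × 54 = 28.3 nmol/s.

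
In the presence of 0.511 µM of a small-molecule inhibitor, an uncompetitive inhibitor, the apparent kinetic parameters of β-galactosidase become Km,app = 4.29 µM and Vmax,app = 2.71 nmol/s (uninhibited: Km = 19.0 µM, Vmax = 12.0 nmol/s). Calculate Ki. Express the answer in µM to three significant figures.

Uncompetitive: Vmax,app = Vmax/α (and Km,app = Km/α) with α = 1 + [I]/Ki.
α = Vmax/Vmax,app = 12.0/2.71 = 4.428.
Ki = [I]/(α − 1) = 0.511/3.428 = 0.149 µM.

0.149 µM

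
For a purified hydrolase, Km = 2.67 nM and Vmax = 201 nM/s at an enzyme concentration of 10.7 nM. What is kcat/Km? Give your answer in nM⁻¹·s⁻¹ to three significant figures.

kcat = Vmax/[E]total = 201/10.7 = 18.8 s⁻¹.
kcat/Km = 18.8/2.67 = 7.04 nM⁻¹·s⁻¹.

7.04 nM⁻¹·s⁻¹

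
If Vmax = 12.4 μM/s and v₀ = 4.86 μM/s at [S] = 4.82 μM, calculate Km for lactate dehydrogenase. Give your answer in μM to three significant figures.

7.48 μM

From v = Vmax[S]/(Km+[S]), Km = [S](Vmax − v)/v.
Km = 4.82 × (12.4 − 4.86) / 4.86 = 36.34/4.86 = 7.48 μM.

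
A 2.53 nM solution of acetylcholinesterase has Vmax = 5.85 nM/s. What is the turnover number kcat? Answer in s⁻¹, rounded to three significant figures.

2.31 s⁻¹

kcat = Vmax/[E]total = 5.85 nM/s / 2.53 nM = 2.31 s⁻¹.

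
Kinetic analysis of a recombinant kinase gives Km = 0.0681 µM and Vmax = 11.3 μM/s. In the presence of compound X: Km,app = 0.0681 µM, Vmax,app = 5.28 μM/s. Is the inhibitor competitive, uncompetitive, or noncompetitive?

Vmax decreases (11.3 → 5.28 μM/s) while Km is unchanged — pure noncompetitive inhibition.

noncompetitive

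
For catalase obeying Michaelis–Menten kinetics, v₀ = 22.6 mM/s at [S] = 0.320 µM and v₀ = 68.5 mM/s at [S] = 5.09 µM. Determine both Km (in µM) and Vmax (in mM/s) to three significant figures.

Km = 0.803 µM; Vmax = 79.3 mM/s

From v = Vmax[S]/(Km+[S]), each point gives Vmax = v(Km+[S])/[S].
Equating: 22.6(Km+0.320)/0.320 = 68.5(Km+5.09)/5.09.
70.62·Km + 22.6 = 13.46·Km + 68.5, so (70.62 − 13.46)·Km = 68.5 − 22.6.
Km = 45.90/57.17 = 0.803 µM; then Vmax = 22.6(0.803+0.320)/0.320 = 79.3 mM/s.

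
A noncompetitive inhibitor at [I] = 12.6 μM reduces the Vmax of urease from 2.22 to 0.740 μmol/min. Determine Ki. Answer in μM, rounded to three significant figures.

6.30 μM

Noncompetitive: Vmax,app = Vmax/α with α = 1 + [I]/Ki.
α = Vmax/Vmax,app = 2.22/0.740 = 3.000.
Ki = [I]/(α − 1) = 12.6/2.000 = 6.30 μM.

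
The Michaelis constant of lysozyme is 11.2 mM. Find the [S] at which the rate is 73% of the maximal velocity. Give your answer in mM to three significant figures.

30.3 mM

v/Vmax = [S]/(Km+[S]) = 0.73, so [S] = Km·0.73/(1 − 0.73) = 11.2 × 2.704.
[S] = 30.3 mM.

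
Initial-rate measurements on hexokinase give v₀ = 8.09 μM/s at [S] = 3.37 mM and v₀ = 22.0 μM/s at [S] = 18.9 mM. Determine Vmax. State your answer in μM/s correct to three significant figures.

35.1 μM/s

From v = Vmax[S]/(Km+[S]), each point gives Vmax = v(Km+[S])/[S].
Equating: 8.09(Km+3.37)/3.37 = 22.0(Km+18.9)/18.9.
2.401·Km + 8.09 = 1.164·Km + 22.0, so (2.401 − 1.164)·Km = 22.0 − 8.09.
Km = 13.91/1.237 = 11.2 mM; then Vmax = 8.09(11.2+3.37)/3.37 = 35.1 μM/s.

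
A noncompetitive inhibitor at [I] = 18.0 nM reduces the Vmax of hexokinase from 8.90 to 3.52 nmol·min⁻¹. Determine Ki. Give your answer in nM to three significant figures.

Noncompetitive: Vmax,app = Vmax/α with α = 1 + [I]/Ki.
α = Vmax/Vmax,app = 8.90/3.52 = 2.528.
Ki = [I]/(α − 1) = 18.0/1.528 = 11.8 nM.

11.8 nM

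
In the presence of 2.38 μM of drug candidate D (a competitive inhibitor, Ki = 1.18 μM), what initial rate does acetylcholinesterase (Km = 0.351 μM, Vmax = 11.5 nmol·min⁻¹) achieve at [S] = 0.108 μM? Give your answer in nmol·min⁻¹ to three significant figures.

With α = 1 + [I]/Ki = 1 + 2.38/1.18 = 3.017, the competitive rate law is v = Vmax[S] / (αKm + [S]).
v = 11.5×0.108 / (3.017×0.351 + 0.108) = 1.242/1.167 = 1.06 nmol·min⁻¹.

1.06 nmol·min⁻¹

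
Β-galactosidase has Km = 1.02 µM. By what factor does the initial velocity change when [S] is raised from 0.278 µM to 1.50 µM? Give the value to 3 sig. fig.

Since Vmax cancels, v₂/v₁ = [S]₂(Km+[S]₁) / [S]₁(Km+[S]₂).
= 1.50×(1.02+0.278) / (0.278×(1.02+1.50)) = 1.947/0.7006 = 2.78.

2.78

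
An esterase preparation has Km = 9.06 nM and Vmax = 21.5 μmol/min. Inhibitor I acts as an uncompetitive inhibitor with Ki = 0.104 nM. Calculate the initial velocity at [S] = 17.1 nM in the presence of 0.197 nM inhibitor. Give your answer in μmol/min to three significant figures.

6.28 μmol/min

With α = 1 + [I]/Ki = 1 + 0.197/0.104 = 2.894, the uncompetitive rate law is v = (Vmax/α)·[S] / (Km/α + [S]).
v = (21.5/2.894)×17.1 / (9.06/2.894 + 17.1) = 127.0/20.23 = 6.28 μmol/min.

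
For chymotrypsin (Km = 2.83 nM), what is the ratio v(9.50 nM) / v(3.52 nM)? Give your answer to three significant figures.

1.39

The fractional saturations are [S]/(Km+[S]) = 3.52/6.350 = 0.5543 and 9.50/12.33 = 0.7705.
v₂/v₁ is just their ratio: 0.7705/0.5543 = 1.39.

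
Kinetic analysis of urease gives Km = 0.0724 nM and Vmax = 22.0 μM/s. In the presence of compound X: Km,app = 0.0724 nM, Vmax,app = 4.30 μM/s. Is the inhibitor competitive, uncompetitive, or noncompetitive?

Vmax decreases (22.0 → 4.30 μM/s) while Km is unchanged — pure noncompetitive inhibition.

noncompetitive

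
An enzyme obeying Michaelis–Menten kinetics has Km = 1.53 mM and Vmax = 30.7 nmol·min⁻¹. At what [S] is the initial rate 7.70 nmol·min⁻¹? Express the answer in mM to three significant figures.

0.512 mM

The required fractional saturation is v/Vmax = 7.70/30.7 = 0.2508.
Then [S]/(Km+[S]) = 0.2508 ⇒ [S] = 1.53 × 0.2508/(1 − 0.2508) = 0.512 mM.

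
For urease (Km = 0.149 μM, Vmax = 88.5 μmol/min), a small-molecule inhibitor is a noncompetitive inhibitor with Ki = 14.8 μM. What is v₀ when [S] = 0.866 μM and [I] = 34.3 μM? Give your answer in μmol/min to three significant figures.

With α = 1 + [I]/Ki = 1 + 34.3/14.8 = 3.318, the noncompetitive rate law is v = (Vmax/α)·[S] / (Km + [S]).
v = (88.5/3.318)×0.866 / (0.149 + 0.866) = 23.10/1.015 = 22.8 μmol/min.

22.8 μmol/min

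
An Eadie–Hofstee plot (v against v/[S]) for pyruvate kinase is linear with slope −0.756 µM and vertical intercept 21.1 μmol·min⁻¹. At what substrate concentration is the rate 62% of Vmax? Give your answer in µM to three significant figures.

The Eadie–Hofstee slope gives Km = 0.756 µM (slope = −Km).
v/Vmax = [S]/(Km+[S]) = 0.62 ⇒ [S] = Km·0.62/(1−0.62) = 0.756 × 1.632 = 1.23 µM.

1.23 µM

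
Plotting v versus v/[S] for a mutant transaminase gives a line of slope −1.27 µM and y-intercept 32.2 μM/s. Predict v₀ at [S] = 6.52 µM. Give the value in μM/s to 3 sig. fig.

27.0 μM/s

In the Eadie–Hofstee form v = Vmax − Km·(v/[S]), the slope is −Km and the intercept is Vmax, so Km = 1.27 µM and Vmax = 32.2 μM/s.
v = 32.2 × 6.52/(1.27 + 6.52) = 27.0 μM/s.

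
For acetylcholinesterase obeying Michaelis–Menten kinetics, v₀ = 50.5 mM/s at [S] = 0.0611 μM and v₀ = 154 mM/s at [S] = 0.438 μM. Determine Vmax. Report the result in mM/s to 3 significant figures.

231 mM/s

In reciprocal form, 1/v = (Km/Vmax)·(1/[S]) + 1/Vmax. The two points give (1/[S], 1/v) = (16.37, 0.01980) and (2.283, 0.006494).
Slope = (0.01980 − 0.006494)/(16.37 − 2.283) = 0.0009450; intercept = 0.01980 − 0.0009450×16.37 = 0.004336.
Vmax = 1/intercept = 231 mM/s; Km = slope × Vmax = 0.0009450 × 231 = 0.218 μM.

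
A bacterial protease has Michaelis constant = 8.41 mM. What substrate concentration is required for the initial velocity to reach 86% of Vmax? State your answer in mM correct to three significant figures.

51.7 mM

v/Vmax = [S]/(Km+[S]) = 0.86, so [S] = Km·0.86/(1 − 0.86) = 8.41 × 6.143.
[S] = 51.7 mM.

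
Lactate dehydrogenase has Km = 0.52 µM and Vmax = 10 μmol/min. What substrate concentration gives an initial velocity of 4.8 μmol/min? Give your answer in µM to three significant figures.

0.480 µM

Rearranging v = Vmax[S]/(Km+[S]) gives [S] = Km·v/(Vmax − v).
[S] = 0.52 × 4.8 / (10 − 4.8) = 2.496/5.200 = 0.480 µM.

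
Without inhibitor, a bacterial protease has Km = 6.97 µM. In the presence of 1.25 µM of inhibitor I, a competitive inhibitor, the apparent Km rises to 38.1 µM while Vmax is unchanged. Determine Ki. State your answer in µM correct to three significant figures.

Competitive: Km,app = α·Km with α = 1 + [I]/Ki.
α = Km,app/Km = 38.1/6.97 = 5.466.
Ki = [I]/(α − 1) = 1.25/4.466 = 0.280 µM.

0.280 µM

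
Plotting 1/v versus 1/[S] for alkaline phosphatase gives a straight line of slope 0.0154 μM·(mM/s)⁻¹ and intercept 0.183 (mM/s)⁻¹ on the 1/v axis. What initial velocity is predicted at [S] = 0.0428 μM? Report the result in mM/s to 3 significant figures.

The y-intercept is 1/Vmax, so Vmax = 1/0.183 = 5.46 mM/s.
The slope is Km/Vmax, so Km = 0.0154 × 5.46 = 0.0842 μM.
Then v = 5.46 × 0.0428/(0.0842 + 0.0428) = 1.84 mM/s.

1.84 mM/s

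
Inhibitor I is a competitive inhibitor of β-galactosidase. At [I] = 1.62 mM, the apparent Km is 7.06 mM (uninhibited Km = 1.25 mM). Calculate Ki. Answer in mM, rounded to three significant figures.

0.349 mM

Competitive: Km,app = α·Km with α = 1 + [I]/Ki.
α = Km,app/Km = 7.06/1.25 = 5.648.
Since α = 1 + [I]/Ki, [I]/Ki = 5.648 − 1 = 4.648 and Ki = 1.62/4.648 = 0.349 mM.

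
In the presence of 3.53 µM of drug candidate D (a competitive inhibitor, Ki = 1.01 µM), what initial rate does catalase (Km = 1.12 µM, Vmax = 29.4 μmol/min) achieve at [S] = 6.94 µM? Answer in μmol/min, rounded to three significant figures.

17.0 μmol/min

With α = 1 + [I]/Ki = 1 + 3.53/1.01 = 4.495, the competitive rate law is v = Vmax[S] / (αKm + [S]).
v = 29.4×6.94 / (4.495×1.12 + 6.94) = 204.0/11.97 = 17.0 μmol/min.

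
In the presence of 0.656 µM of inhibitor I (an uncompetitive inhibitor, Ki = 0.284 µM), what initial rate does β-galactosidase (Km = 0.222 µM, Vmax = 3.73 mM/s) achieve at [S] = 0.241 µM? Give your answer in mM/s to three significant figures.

With α = 1 + [I]/Ki = 1 + 0.656/0.284 = 3.310, the uncompetitive rate law is v = (Vmax/α)·[S] / (Km/α + [S]).
v = (3.73/3.310)×0.241 / (0.222/3.310 + 0.241) = 0.2716/0.3081 = 0.882 mM/s.

0.882 mM/s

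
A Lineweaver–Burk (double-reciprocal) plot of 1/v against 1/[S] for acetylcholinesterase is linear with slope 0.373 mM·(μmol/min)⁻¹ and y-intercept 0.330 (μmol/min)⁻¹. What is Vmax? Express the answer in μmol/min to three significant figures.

3.03 μmol/min

The y-intercept of a Lineweaver–Burk plot equals 1/Vmax, so Vmax = 1/0.330 = 3.03 μmol/min.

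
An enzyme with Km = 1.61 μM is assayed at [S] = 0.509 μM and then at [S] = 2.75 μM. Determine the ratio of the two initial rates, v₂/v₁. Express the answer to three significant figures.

Since Vmax cancels, v₂/v₁ = [S]₂(Km+[S]₁) / [S]₁(Km+[S]₂).
= 2.75×(1.61+0.509) / (0.509×(1.61+2.75)) = 5.827/2.219 = 2.63.

2.63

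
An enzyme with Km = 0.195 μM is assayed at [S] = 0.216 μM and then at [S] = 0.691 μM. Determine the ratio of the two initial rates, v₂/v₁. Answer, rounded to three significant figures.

The fractional saturations are [S]/(Km+[S]) = 0.216/0.4110 = 0.5255 and 0.691/0.8860 = 0.7799.
v₂/v₁ is just their ratio: 0.7799/0.5255 = 1.48.

1.48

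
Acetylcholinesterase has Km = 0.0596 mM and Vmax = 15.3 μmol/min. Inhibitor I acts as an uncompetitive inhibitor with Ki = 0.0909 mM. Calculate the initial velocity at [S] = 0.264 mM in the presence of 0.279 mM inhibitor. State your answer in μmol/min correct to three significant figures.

α = 1 + [I]/Ki = 1 + 0.279/0.0909 = 4.069.
For an uncompetitive inhibitor, both parameters are divided by α, giving Vmax/α and Km/α: Km,app = 0.0146 mM, Vmax,app = 3.76 μmol/min.
v = Vmax,app·[S]/(Km,app + [S]) = 3.76 × 0.264/(0.0146 + 0.264) = 3.56 μmol/min.

3.56 μmol/min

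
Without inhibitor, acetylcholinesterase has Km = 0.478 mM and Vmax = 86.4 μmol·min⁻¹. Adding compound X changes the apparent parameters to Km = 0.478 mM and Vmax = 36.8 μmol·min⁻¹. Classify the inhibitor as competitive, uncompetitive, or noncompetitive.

Vmax decreases (86.4 → 36.8 μmol·min⁻¹) while Km is unchanged — pure noncompetitive inhibition.

noncompetitive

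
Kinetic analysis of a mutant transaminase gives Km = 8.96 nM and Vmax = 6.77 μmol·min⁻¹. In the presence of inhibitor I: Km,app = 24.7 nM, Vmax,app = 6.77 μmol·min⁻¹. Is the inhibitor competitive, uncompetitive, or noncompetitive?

competitive

Km increases (8.96 → 24.7 nM) while Vmax is unchanged — the hallmark of competitive inhibition.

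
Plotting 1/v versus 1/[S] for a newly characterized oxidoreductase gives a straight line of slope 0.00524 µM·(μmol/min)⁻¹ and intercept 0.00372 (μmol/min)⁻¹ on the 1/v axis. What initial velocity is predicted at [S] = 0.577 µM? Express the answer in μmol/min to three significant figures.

The y-intercept is 1/Vmax, so Vmax = 1/0.00372 = 269 μmol/min.
The slope is Km/Vmax, so Km = 0.00524 × 269 = 1.41 µM.
Then v = 269 × 0.577/(1.41 + 0.577) = 78.1 μmol/min.

78.1 μmol/min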